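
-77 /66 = -7 /6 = -1.17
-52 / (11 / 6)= -312 / 11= -28.36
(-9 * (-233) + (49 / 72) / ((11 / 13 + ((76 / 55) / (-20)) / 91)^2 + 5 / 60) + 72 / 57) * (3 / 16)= 1435117298019589 / 3646277327456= 393.58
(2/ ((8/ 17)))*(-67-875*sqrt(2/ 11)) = -14875*sqrt(22)/ 44-1139/ 4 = -1870.43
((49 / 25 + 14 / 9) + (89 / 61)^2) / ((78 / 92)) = 217374656 / 32651775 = 6.66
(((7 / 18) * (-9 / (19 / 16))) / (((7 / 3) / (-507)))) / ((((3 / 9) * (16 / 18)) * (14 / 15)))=616005 / 266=2315.81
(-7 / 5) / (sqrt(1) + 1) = -0.70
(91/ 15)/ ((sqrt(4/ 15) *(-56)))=-13 *sqrt(15)/ 240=-0.21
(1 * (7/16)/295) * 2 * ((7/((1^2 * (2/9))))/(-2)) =-441/9440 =-0.05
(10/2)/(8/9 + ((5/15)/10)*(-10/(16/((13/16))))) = 11520/2009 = 5.73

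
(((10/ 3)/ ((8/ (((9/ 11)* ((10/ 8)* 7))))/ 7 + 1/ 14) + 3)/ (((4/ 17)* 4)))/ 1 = 301869/ 16304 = 18.52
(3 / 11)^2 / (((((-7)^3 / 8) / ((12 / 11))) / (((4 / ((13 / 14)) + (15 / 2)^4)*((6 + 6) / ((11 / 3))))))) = -116466984 / 5934929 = -19.62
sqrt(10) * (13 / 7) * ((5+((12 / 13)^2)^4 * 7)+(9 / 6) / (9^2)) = 383596106479 * sqrt(10) / 23718939426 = 51.14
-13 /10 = -1.30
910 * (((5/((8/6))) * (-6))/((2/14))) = -143325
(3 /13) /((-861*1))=-1 /3731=-0.00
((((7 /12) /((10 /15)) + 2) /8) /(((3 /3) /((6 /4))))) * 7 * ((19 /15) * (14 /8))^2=2847929 /153600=18.54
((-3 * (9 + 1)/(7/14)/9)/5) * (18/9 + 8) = -40/3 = -13.33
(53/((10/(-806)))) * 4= -85436/5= -17087.20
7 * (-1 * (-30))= 210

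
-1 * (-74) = 74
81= 81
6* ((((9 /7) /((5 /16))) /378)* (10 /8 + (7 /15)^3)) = 0.09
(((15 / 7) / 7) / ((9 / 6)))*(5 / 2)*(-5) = -125 / 49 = -2.55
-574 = -574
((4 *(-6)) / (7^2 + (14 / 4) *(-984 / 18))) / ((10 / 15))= 108 / 427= 0.25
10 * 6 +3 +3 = 66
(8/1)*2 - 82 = -66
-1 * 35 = -35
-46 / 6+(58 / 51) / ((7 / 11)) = -2099 / 357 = -5.88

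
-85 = -85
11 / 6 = 1.83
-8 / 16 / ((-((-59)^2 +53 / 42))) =21 / 146255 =0.00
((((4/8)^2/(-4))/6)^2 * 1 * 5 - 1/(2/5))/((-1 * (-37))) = -23035/340992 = -0.07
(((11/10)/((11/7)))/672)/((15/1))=1/14400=0.00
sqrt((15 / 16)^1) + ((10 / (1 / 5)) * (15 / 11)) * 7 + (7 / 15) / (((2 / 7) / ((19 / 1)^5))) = sqrt(15) / 4 + 1334774861 / 330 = 4044773.27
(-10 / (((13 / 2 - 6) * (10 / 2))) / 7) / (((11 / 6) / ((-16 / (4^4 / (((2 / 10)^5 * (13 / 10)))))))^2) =-0.00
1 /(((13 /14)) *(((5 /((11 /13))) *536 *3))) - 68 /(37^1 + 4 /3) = -27716933 /15625740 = -1.77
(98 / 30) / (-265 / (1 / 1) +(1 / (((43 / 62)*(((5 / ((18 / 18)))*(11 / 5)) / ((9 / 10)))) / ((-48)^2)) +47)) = 3311 / 54534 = 0.06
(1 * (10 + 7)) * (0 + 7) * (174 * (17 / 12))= 29333.50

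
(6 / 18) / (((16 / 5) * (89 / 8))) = 5 / 534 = 0.01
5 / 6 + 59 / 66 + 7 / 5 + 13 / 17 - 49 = -42176 / 935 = -45.11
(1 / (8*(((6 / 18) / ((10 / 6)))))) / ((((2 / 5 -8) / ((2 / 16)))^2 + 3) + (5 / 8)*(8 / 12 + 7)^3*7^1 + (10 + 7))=3375 / 30715981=0.00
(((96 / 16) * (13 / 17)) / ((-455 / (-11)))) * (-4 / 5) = -264 / 2975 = -0.09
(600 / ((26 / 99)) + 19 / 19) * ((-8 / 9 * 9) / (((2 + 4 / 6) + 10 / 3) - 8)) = 118852 / 13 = 9142.46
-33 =-33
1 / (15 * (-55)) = -1 / 825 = -0.00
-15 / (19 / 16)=-240 / 19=-12.63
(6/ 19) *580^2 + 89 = 2020091/ 19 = 106320.58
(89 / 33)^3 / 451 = 704969 / 16207587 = 0.04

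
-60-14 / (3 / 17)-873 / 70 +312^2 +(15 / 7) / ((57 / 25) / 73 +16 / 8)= 75662029477 / 778470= 97193.25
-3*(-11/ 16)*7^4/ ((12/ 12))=79233/ 16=4952.06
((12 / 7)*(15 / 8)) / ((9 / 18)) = 6.43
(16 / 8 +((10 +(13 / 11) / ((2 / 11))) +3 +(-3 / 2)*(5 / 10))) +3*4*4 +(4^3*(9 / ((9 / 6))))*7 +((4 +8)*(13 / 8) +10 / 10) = 11109 / 4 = 2777.25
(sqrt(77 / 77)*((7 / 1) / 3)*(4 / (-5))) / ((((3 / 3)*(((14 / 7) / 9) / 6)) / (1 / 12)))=-21 / 5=-4.20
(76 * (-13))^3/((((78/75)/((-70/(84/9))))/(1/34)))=3477513000/17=204559588.24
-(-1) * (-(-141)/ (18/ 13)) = 611/ 6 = 101.83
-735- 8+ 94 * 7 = -85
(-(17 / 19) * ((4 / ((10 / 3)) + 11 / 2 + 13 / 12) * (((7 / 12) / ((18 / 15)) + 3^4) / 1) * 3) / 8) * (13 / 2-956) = 9827981843 / 48640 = 202055.55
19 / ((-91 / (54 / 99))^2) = 684 / 1002001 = 0.00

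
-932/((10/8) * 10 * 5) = -1864/125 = -14.91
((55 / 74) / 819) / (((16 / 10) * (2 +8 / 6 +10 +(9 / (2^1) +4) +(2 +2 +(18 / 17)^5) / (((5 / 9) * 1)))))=1952303375 / 108180265072152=0.00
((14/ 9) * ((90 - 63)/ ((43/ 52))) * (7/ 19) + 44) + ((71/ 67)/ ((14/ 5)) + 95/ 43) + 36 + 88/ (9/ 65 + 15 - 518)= 1266530849947/ 12524392678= 101.13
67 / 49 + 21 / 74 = 5987 / 3626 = 1.65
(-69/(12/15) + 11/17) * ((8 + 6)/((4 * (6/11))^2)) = -251.76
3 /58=0.05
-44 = -44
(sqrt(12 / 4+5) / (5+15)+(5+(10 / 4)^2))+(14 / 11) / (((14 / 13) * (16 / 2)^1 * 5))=sqrt(2) / 10+4963 / 440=11.42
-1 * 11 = -11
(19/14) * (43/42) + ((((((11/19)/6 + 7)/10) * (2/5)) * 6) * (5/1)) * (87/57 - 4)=-19.68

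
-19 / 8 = -2.38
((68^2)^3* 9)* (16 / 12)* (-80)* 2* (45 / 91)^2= -384396772442112000 / 8281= -46419124796777.20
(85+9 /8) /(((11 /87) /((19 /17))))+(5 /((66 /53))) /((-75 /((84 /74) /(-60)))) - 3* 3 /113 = 1071297032407 /1407324600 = 761.23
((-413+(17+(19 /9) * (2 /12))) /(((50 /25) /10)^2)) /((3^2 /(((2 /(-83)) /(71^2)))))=534125 /101671929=0.01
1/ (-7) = -1/ 7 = -0.14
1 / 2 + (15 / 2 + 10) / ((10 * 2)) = 11 / 8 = 1.38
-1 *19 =-19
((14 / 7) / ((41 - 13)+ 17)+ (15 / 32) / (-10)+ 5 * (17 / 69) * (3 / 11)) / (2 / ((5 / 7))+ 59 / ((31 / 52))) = 7533899 / 2298713472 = 0.00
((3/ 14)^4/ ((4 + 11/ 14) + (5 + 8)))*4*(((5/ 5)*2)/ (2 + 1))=9/ 28469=0.00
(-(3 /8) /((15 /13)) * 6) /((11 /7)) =-273 /220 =-1.24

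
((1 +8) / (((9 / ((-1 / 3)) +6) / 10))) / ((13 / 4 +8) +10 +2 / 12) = -360 / 1799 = -0.20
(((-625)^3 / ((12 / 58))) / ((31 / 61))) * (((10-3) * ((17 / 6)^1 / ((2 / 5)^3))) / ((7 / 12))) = -917755126953125 / 744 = -1233541837302.59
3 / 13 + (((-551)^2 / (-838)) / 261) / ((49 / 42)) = -109700 / 114387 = -0.96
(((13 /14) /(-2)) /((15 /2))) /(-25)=13 /5250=0.00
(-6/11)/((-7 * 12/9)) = 9/154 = 0.06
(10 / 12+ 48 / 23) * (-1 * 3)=-403 / 46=-8.76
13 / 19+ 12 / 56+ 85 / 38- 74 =-9425 / 133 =-70.86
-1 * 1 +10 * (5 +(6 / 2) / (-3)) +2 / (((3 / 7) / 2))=145 / 3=48.33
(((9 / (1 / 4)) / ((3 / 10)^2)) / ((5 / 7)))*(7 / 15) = 784 / 3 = 261.33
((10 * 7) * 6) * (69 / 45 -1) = 224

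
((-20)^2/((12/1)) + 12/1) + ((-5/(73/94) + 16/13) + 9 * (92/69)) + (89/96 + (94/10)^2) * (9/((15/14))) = 4567369481/5694000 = 802.14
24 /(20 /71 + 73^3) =1704 /27620227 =0.00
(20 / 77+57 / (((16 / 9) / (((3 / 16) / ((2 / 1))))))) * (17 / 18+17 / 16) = 37206727 / 5677056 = 6.55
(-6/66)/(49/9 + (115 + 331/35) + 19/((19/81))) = -315/730774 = -0.00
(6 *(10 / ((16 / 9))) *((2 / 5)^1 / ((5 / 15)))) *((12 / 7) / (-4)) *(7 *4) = -486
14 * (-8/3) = -112/3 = -37.33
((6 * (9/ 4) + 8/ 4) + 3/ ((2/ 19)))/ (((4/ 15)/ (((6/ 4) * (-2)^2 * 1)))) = 990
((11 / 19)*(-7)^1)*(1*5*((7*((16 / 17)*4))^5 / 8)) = -868481981480960 / 26977283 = -32193085.62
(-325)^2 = 105625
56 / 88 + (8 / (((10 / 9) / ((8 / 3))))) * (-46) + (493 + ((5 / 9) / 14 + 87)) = -2096491 / 6930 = -302.52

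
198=198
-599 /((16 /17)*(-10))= 10183 /160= 63.64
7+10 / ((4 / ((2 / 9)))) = 68 / 9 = 7.56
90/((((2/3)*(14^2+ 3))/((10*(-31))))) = -210.30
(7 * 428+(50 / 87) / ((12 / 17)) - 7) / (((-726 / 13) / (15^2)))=-12045.74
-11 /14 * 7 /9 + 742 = 13345 /18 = 741.39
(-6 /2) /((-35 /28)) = 12 /5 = 2.40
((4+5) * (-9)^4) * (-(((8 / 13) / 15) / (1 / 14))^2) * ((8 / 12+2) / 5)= -219469824 / 21125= -10389.10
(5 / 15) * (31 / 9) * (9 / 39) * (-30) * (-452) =140120 / 39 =3592.82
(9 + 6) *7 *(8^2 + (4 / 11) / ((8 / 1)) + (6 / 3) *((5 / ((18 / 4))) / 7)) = 446035 / 66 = 6758.11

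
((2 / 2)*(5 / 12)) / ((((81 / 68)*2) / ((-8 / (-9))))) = 340 / 2187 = 0.16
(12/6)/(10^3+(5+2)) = 2/1007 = 0.00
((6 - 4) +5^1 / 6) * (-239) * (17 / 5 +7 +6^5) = -79090358 / 15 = -5272690.53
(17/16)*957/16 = 16269/256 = 63.55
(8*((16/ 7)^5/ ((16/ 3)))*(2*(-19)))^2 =3572313278644224/ 282475249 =12646464.75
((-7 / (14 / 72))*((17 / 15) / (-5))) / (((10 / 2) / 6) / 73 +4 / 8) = 11169 / 700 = 15.96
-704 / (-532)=176 / 133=1.32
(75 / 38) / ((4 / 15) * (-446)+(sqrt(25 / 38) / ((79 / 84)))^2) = -7021125 / 420443872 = -0.02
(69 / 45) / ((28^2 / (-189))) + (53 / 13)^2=1538057 / 94640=16.25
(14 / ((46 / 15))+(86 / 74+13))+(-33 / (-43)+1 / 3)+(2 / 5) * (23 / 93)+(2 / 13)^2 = 19.95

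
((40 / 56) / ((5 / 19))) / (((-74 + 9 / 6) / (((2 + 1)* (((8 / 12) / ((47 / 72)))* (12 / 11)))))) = -65664 / 524755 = -0.13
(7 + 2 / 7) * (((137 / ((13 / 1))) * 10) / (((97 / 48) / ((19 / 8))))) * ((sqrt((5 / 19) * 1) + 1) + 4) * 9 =3772980 * sqrt(95) / 8827 + 358433100 / 8827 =44772.58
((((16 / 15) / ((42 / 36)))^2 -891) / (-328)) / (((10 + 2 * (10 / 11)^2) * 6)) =131944571 / 3399228000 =0.04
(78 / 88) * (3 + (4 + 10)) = 663 / 44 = 15.07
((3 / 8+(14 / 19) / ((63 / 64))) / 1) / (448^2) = 1537 / 274563072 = 0.00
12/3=4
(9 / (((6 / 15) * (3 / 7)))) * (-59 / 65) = -47.65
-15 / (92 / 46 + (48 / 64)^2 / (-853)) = -204720 / 27287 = -7.50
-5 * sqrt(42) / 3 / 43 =-5 * sqrt(42) / 129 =-0.25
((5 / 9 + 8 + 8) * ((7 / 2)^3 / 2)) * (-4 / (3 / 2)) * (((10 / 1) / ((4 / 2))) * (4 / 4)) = -255535 / 54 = -4732.13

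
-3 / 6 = -1 / 2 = -0.50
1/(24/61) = 61/24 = 2.54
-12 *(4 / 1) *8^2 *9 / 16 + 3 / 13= -22461 / 13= -1727.77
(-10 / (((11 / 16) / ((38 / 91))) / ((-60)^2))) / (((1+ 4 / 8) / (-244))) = 3560448000 / 1001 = 3556891.11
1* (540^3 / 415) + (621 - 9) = 31543596 / 83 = 380043.33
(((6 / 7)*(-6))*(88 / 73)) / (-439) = 3168 / 224329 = 0.01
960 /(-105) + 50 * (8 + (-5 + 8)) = 540.86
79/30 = 2.63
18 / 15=6 / 5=1.20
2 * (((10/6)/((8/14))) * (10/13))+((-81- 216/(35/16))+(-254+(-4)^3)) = -673294/1365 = -493.26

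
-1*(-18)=18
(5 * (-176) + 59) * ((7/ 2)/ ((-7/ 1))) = 821/ 2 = 410.50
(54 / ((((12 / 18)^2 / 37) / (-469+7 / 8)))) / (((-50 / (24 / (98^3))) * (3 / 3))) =2886111 / 2689120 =1.07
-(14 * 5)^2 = -4900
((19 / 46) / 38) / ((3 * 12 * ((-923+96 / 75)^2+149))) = 625 / 1758913689888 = 0.00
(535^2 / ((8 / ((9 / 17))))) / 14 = 2576025 / 1904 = 1352.95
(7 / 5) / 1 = 7 / 5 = 1.40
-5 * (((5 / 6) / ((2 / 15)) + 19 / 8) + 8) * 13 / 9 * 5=-43225 / 72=-600.35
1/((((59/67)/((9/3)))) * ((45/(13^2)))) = 12.79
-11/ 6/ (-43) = 11/ 258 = 0.04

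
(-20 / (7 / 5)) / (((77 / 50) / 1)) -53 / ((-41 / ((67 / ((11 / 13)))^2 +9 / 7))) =1968339696 / 243089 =8097.20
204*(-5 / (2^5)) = -255 / 8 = -31.88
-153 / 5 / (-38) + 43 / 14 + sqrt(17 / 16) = sqrt(17) / 4 + 2578 / 665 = 4.91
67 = 67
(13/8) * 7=91/8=11.38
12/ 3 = 4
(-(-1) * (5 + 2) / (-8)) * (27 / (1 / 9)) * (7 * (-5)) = 7441.88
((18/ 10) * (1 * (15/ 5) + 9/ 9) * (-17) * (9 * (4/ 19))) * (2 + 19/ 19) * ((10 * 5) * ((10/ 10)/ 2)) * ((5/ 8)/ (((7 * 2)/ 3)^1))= -2329.51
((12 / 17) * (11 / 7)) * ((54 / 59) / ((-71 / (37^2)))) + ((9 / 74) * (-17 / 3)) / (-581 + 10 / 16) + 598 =49534213152490 / 85636267381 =578.43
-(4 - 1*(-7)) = -11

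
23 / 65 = 0.35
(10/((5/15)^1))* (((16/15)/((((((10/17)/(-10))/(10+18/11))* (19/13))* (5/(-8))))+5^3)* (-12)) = -133925736/1045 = -128158.60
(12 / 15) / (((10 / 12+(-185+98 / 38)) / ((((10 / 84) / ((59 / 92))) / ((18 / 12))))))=-13984 / 25648539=-0.00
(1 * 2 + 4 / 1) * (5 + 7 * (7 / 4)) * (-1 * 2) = -207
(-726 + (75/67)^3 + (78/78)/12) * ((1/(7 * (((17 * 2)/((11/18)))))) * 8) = -28763723923/1932703038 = -14.88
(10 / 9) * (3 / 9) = 10 / 27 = 0.37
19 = 19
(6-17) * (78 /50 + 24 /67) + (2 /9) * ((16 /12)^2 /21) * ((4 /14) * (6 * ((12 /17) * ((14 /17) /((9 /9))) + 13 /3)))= -120706051789 /5763881025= -20.94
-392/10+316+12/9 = 4172/15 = 278.13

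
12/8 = 3/2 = 1.50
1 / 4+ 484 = 1937 / 4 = 484.25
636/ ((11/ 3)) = 173.45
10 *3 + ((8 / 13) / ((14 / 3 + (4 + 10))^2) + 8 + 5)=219137 / 5096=43.00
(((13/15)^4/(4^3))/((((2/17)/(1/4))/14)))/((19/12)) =3398759/20520000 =0.17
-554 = -554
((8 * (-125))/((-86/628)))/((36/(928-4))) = 24178000/129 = 187426.36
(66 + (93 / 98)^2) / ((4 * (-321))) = -214171 / 4110512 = -0.05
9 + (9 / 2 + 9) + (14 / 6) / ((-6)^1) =199 / 9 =22.11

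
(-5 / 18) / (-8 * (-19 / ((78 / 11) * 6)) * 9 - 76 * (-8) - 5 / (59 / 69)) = -3835 / 8757234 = -0.00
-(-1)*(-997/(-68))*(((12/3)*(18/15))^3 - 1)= 13657903/8500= 1606.81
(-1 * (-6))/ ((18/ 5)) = 5/ 3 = 1.67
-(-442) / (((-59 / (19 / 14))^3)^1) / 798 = -79781 / 11834759496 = -0.00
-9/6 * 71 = -213/2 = -106.50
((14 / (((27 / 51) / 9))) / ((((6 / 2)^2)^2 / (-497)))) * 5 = -591430 / 81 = -7301.60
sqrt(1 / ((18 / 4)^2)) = 2 / 9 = 0.22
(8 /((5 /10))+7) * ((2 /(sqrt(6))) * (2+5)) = 161 * sqrt(6) /3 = 131.46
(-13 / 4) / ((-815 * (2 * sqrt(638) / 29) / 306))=1989 * sqrt(638) / 71720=0.70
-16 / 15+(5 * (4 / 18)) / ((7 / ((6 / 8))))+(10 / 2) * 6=6101 / 210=29.05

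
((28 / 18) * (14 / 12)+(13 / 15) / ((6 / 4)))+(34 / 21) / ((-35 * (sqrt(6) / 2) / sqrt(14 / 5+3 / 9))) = 2.33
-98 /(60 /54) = -88.20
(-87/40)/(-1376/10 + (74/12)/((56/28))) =261/16142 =0.02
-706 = -706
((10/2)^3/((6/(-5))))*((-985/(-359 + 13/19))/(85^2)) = -467875/11805072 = -0.04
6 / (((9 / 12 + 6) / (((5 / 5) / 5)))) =8 / 45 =0.18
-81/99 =-0.82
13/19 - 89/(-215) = 4486/4085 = 1.10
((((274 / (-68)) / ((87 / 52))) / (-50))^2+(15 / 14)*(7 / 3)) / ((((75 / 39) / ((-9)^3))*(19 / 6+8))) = -21614184571473 / 254441921875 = -84.95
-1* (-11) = 11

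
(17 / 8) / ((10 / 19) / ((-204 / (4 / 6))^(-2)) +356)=323 / 7544992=0.00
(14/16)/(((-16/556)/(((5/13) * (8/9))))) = -4865/468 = -10.40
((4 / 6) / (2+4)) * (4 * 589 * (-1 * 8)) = -18848 / 9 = -2094.22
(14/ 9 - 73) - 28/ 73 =-47191/ 657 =-71.83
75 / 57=25 / 19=1.32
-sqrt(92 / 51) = -2 * sqrt(1173) / 51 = -1.34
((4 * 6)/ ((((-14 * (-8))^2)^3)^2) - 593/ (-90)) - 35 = -622625663308913597703257977/ 21914864958076739848765440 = -28.41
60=60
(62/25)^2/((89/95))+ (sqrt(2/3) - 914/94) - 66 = -36161183/522875+ sqrt(6)/3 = -68.34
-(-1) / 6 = 1 / 6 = 0.17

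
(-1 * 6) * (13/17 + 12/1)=-1302/17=-76.59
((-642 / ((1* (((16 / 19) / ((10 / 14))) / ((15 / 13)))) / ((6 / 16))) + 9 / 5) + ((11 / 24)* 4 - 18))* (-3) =21839197 / 29120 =749.97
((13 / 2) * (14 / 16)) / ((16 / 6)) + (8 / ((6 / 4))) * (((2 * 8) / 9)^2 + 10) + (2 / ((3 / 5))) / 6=2266787 / 31104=72.88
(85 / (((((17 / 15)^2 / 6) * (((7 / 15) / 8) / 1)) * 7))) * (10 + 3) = 10530000 / 833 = 12641.06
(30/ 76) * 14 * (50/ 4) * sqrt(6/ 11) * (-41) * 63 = -6780375 * sqrt(66)/ 418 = -131779.97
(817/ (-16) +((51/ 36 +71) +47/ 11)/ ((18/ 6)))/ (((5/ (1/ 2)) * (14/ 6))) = -40391/ 36960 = -1.09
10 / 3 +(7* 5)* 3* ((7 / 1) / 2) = 2225 / 6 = 370.83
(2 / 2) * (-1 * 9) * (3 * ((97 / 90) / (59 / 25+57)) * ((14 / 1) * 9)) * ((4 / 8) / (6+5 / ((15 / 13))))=-39285 / 13144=-2.99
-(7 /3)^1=-7 /3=-2.33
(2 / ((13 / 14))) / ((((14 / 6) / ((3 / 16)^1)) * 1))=9 / 52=0.17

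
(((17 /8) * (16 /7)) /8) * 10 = 85 /14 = 6.07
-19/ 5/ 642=-19/ 3210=-0.01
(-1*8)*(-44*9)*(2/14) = 3168/7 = 452.57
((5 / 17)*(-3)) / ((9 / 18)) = -30 / 17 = -1.76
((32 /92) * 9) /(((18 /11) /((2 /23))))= 88 /529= 0.17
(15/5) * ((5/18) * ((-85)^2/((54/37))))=1336625/324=4125.39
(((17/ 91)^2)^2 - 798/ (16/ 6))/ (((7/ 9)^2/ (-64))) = 106380726925968/ 3360173089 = 31659.30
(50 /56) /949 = 25 /26572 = 0.00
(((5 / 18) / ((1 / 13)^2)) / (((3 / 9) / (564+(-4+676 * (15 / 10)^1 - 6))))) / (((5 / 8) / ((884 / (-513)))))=-937011712 / 1539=-608844.52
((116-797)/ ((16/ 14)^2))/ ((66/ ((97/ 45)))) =-1078931/ 63360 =-17.03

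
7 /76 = 0.09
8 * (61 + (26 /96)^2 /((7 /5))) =984653 /2016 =488.42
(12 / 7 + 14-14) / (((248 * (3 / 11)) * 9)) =11 / 3906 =0.00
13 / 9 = 1.44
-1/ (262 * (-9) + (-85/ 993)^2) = 986049/ 2325096317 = 0.00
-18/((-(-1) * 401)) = -18/401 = -0.04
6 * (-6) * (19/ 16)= -171/ 4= -42.75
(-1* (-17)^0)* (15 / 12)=-5 / 4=-1.25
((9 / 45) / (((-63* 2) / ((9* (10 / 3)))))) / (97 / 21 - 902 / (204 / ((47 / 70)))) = -340 / 11783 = -0.03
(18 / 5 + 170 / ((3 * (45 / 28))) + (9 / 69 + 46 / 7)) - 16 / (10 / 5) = 816391 / 21735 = 37.56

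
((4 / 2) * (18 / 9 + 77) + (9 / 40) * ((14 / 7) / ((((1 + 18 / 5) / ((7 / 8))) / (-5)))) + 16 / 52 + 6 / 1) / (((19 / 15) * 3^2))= 2613335 / 181792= 14.38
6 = 6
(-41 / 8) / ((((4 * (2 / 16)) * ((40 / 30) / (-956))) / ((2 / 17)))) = 29397 / 34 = 864.62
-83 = -83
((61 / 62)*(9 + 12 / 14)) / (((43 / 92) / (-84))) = -2323368 / 1333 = -1742.96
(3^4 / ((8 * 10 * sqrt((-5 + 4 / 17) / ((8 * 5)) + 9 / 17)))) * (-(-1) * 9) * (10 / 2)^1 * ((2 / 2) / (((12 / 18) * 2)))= 729 * sqrt(5270) / 992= 53.35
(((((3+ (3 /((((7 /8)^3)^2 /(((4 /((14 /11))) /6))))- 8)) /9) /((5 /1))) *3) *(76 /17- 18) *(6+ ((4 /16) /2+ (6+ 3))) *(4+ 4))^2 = 5242837745525281924 /196006468053361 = 26748.29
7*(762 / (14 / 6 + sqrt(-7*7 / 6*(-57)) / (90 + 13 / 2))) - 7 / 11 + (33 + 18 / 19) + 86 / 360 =2119.66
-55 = -55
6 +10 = 16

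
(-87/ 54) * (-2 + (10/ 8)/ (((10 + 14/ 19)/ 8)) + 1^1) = 203/ 1836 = 0.11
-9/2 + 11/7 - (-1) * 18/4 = 11/7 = 1.57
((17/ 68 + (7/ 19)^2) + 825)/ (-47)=-1191857/ 67868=-17.56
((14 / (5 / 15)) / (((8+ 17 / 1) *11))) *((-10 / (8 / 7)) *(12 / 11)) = -1.46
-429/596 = -0.72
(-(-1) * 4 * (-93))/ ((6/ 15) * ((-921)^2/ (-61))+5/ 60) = 1361520/ 20357479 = 0.07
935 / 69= 13.55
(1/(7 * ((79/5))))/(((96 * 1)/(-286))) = -715/26544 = -0.03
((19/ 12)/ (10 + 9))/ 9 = 1/ 108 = 0.01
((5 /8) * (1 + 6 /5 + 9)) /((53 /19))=133 /53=2.51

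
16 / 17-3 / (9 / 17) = -241 / 51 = -4.73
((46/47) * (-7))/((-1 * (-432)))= -161/10152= -0.02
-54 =-54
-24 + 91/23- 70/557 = -20.17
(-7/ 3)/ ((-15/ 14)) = 98/ 45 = 2.18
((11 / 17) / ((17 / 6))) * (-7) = -462 / 289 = -1.60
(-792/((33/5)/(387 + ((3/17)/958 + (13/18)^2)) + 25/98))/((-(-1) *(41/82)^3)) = -288565319306880/12393977983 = -23282.70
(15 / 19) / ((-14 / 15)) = -225 / 266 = -0.85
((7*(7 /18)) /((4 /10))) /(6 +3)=245 /324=0.76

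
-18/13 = -1.38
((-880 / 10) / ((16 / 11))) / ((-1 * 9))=121 / 18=6.72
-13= -13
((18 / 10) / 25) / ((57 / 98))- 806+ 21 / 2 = -3778037 / 4750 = -795.38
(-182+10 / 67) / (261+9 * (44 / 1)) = -12184 / 44019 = -0.28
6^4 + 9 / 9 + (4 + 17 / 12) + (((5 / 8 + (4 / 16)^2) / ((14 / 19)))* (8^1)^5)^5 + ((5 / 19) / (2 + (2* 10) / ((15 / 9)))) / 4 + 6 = 204736868526640650523791001537 / 7663992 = 26714128684716874772806.52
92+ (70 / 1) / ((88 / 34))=2619 / 22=119.05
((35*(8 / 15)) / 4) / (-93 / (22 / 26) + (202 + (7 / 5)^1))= 385 / 7713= 0.05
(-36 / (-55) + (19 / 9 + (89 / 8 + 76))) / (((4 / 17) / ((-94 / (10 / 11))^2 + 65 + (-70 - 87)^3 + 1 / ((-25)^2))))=-1474326309.95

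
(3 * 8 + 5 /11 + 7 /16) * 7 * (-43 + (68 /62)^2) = -1231801389 /169136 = -7282.90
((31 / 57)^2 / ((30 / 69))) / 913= 22103 / 29663370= 0.00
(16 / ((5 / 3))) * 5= 48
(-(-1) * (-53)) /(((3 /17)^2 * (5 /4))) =-61268 /45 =-1361.51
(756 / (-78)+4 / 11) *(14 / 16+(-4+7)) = -20677 / 572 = -36.15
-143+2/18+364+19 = 2161/9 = 240.11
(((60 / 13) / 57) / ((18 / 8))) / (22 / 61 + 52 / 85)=207400 / 5604183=0.04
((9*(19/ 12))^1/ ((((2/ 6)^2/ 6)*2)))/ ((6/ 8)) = 513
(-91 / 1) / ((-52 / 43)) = 301 / 4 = 75.25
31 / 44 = 0.70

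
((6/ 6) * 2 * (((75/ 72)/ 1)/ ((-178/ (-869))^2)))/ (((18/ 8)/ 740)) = 16330.80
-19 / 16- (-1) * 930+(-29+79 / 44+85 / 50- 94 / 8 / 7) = 5554037 / 6160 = 901.63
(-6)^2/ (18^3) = 1/ 162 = 0.01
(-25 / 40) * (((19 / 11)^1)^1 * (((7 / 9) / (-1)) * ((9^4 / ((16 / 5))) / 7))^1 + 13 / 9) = 3105035 / 12672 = 245.03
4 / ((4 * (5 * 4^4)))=1 / 1280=0.00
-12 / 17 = -0.71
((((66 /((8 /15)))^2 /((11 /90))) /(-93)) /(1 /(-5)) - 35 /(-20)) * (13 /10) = 21723767 /2480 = 8759.58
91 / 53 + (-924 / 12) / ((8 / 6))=-11879 / 212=-56.03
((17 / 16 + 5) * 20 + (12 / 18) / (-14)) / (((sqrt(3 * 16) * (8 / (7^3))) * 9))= 498869 * sqrt(3) / 10368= 83.34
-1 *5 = -5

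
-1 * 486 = -486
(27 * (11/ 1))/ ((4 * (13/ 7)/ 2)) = 79.96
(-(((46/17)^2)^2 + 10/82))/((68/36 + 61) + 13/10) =-16559397090/19782533497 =-0.84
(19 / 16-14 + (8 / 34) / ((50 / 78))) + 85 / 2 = 30.05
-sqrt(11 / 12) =-sqrt(33) / 6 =-0.96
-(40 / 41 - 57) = 2297 / 41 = 56.02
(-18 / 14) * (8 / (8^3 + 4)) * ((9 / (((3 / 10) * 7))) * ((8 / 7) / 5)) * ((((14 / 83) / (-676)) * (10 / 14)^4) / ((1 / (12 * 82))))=88560000 / 70961288489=0.00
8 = 8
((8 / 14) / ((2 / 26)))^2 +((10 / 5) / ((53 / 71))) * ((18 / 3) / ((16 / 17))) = 750677 / 10388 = 72.26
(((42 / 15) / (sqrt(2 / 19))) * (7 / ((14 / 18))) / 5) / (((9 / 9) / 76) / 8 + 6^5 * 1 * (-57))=-0.00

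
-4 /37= -0.11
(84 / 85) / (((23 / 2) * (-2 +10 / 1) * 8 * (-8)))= -0.00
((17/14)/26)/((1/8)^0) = 17/364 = 0.05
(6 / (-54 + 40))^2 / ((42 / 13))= 39 / 686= 0.06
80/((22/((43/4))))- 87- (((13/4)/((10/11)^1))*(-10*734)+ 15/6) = 288091/11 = 26190.09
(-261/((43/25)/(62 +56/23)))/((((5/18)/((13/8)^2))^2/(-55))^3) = 3187220096386507275314099451/2654826659840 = 1200537927616936.52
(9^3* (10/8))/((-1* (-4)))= 3645/16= 227.81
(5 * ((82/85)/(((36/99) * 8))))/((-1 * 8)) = -451/2176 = -0.21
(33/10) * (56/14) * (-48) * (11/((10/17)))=-296208/25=-11848.32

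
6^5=7776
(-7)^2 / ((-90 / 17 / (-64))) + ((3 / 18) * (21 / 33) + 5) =591487 / 990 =597.46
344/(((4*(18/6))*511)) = 86/1533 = 0.06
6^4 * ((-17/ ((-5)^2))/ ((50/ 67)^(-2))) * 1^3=-2203200/ 4489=-490.80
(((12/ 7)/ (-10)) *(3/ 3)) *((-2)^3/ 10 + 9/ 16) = 57/ 1400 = 0.04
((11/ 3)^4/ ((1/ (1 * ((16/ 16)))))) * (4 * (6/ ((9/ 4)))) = 468512/ 243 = 1928.03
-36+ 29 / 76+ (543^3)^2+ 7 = 25632972850442020.38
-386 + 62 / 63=-24256 / 63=-385.02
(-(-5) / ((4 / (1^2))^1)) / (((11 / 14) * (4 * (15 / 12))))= 7 / 22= 0.32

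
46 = 46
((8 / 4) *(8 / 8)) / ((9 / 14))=28 / 9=3.11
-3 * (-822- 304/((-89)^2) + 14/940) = 9180859719/3722870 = 2466.07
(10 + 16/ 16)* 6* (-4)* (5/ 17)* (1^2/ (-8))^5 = 165/ 69632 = 0.00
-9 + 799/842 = -6779/842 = -8.05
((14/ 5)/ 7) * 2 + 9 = 9.80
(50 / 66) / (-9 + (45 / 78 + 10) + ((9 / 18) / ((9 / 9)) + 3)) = 0.15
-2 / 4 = -1 / 2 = -0.50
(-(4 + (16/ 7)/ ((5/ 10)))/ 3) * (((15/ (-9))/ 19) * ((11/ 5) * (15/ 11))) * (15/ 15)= 100/ 133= 0.75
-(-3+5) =-2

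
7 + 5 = 12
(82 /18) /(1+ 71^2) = 41 /45378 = 0.00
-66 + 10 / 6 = -64.33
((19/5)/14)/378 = 19/26460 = 0.00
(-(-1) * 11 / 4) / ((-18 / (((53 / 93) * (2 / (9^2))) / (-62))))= 0.00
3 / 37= 0.08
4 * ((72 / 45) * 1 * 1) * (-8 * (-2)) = 512 / 5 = 102.40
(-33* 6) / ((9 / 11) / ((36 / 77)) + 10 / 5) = -52.80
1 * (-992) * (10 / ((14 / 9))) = -44640 / 7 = -6377.14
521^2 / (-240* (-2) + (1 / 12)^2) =39087504 / 69121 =565.49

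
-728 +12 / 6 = -726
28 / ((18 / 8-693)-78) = -112 / 3075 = -0.04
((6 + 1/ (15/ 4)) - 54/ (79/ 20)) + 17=9.60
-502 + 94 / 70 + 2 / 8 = -70057 / 140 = -500.41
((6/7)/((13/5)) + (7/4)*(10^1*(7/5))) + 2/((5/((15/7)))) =4675/182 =25.69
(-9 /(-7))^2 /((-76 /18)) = -0.39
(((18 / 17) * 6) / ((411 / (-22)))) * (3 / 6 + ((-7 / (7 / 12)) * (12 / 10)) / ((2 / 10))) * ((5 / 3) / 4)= 23595 / 2329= 10.13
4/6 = 2/3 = 0.67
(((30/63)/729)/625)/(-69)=-2/132040125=-0.00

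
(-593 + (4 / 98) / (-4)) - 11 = -59193 / 98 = -604.01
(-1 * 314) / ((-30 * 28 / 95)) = 2983 / 84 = 35.51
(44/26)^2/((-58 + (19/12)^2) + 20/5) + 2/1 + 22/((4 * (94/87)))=1657326107/235589380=7.03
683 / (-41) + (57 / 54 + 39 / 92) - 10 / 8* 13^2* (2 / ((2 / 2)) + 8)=-72230449 / 33948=-2127.68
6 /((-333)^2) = 2 /36963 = 0.00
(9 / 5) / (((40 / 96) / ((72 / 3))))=2592 / 25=103.68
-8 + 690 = 682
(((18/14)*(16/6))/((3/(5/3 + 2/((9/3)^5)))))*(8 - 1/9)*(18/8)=57794/1701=33.98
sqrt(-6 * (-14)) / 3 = 2 * sqrt(21) / 3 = 3.06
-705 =-705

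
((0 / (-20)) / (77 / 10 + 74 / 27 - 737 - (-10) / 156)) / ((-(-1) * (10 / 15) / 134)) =0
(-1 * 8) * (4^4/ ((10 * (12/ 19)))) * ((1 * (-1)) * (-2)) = -9728/ 15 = -648.53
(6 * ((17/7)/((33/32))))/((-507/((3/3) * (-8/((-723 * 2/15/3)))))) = -0.01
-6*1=-6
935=935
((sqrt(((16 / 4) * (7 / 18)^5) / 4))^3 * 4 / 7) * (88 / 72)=0.00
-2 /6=-1 /3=-0.33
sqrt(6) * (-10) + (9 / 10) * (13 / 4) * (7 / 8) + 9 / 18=-21.44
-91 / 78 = -7 / 6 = -1.17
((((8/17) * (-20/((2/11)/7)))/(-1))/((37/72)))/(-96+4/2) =-221760/29563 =-7.50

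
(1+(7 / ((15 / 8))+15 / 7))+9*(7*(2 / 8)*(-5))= -30187 / 420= -71.87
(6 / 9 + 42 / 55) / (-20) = -59 / 825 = -0.07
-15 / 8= -1.88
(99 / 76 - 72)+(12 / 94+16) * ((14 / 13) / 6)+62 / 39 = -3074663 / 46436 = -66.21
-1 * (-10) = 10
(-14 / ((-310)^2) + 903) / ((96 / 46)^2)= 22952856647 / 110707200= 207.33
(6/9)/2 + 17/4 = 55/12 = 4.58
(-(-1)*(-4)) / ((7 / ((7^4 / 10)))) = -686 / 5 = -137.20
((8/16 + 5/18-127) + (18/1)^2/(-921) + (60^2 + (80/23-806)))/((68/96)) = 3770.69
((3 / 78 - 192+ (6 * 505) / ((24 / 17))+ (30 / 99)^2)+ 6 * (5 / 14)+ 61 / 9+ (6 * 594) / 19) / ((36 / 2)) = 16199403371 / 135567432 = 119.49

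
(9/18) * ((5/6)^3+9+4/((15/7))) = 12361/2160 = 5.72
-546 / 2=-273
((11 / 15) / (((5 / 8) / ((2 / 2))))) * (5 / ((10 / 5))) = 44 / 15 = 2.93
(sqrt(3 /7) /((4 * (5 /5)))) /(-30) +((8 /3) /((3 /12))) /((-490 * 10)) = -sqrt(21) /840-8 /3675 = -0.01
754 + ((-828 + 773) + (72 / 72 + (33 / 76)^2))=4044289 / 5776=700.19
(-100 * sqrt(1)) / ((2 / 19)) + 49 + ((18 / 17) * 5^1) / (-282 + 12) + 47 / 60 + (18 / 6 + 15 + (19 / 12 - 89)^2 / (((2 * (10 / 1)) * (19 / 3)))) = -254857007 / 310080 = -821.91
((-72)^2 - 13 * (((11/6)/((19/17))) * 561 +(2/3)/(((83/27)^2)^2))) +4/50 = -305638288228629/45085404950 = -6779.10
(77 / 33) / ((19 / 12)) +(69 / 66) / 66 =1.49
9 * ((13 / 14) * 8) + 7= 73.86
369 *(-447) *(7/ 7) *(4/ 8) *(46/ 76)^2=-87254847/ 2888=-30212.90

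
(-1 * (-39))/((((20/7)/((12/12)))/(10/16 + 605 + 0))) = 8266.78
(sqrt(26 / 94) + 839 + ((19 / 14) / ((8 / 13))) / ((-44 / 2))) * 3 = 3 * sqrt(611) / 47 + 6201147 / 2464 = 2518.28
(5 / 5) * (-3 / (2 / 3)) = -9 / 2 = -4.50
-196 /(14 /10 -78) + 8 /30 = 16232 /5745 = 2.83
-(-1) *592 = 592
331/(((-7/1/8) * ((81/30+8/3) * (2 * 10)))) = -3972/1127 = -3.52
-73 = -73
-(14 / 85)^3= -2744 / 614125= -0.00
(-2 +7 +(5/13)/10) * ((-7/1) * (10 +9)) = -17423/26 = -670.12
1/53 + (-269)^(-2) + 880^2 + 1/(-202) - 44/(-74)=22197251804778167/28663784042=774400.61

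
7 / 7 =1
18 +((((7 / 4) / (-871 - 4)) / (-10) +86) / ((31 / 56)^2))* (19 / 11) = 9740678 / 19375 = 502.74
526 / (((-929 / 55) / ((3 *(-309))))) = 26818110 / 929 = 28867.72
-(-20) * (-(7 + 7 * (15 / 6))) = -490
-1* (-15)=15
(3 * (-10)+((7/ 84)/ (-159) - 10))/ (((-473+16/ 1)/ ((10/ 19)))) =381605/ 8283582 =0.05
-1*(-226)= 226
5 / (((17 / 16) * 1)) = 80 / 17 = 4.71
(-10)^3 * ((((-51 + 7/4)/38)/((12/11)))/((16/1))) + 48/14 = 1983677/25536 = 77.68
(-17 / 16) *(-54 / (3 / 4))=76.50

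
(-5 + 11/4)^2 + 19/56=605/112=5.40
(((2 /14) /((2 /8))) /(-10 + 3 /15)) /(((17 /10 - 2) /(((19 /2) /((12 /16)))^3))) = 10974400 /27783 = 395.00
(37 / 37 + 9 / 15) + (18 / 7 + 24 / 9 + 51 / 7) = 1483 / 105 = 14.12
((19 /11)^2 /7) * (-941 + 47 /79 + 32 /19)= -400.09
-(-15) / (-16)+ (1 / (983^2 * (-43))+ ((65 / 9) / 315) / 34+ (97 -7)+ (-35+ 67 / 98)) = 2455752600627947 / 44856511375536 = 54.75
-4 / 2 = -2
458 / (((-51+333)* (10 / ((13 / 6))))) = 2977 / 8460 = 0.35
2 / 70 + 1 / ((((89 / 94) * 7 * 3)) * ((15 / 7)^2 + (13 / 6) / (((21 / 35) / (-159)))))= 2971487 / 104324465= 0.03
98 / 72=49 / 36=1.36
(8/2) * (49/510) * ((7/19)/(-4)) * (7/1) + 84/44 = 177079/106590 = 1.66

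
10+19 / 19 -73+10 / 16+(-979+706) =-334.38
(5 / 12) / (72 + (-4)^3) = 5 / 96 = 0.05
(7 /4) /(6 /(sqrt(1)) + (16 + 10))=7 /128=0.05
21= 21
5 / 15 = 0.33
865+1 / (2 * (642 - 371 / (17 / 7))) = 865.00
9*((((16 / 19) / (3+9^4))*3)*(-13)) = -468 / 10393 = -0.05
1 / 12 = 0.08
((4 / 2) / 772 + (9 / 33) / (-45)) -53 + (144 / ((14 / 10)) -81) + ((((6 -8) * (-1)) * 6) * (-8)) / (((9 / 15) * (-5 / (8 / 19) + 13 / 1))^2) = -8733595327 / 36112230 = -241.85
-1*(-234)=234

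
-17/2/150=-17/300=-0.06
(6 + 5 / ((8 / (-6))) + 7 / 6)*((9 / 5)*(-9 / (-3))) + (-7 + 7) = 369 / 20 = 18.45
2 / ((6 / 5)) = 5 / 3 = 1.67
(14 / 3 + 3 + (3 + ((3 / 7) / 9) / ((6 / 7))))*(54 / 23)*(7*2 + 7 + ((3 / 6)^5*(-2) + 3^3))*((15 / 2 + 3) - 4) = 5773209 / 736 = 7844.03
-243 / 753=-81 / 251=-0.32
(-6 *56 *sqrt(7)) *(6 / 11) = -2016 *sqrt(7) / 11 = -484.89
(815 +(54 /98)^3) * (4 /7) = 383614472 /823543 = 465.81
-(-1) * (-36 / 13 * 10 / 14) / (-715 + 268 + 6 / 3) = 36 / 8099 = 0.00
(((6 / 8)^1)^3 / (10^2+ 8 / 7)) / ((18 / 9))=63 / 30208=0.00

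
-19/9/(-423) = 19/3807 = 0.00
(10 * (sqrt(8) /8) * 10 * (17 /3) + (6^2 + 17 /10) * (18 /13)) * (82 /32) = 10701 /80 + 17425 * sqrt(2) /48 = 647.15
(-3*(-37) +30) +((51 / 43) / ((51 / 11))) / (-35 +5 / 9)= 1879431 / 13330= 140.99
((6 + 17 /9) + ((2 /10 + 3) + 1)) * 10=1088 /9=120.89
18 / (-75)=-6 / 25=-0.24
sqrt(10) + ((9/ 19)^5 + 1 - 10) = -22225842/ 2476099 + sqrt(10) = -5.81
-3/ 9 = -1/ 3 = -0.33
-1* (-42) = 42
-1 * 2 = -2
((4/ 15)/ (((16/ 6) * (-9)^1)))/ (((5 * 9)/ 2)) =-1/ 2025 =-0.00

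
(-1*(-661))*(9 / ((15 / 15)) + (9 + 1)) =12559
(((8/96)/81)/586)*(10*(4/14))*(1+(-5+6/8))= -65/3987144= -0.00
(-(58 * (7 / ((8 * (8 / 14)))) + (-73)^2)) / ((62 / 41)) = -3554085 / 992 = -3582.75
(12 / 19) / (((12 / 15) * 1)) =15 / 19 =0.79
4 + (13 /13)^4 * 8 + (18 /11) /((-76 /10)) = 2463 /209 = 11.78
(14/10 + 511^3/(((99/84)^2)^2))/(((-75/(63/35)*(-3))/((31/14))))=1225075.12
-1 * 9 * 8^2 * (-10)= 5760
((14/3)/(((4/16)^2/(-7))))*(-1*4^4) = 401408/3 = 133802.67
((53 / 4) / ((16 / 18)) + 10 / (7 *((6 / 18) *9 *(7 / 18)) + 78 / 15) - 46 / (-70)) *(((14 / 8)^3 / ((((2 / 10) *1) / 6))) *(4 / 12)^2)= 358965719 / 1231872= 291.40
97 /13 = 7.46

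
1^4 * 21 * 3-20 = 43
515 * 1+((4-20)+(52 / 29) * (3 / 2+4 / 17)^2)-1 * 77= 3582035 / 8381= 427.40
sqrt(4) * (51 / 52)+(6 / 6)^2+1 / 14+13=1459 / 91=16.03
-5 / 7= -0.71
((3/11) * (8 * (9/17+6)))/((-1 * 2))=-1332/187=-7.12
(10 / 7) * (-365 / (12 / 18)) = -5475 / 7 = -782.14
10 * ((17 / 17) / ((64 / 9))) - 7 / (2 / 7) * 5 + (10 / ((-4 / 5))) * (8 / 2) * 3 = -271.09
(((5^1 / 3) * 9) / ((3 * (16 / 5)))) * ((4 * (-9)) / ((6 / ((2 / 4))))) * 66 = -2475 / 8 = -309.38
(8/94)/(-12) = -1/141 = -0.01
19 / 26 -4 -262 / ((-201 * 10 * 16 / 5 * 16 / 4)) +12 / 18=-433529 / 167232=-2.59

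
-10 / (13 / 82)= -820 / 13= -63.08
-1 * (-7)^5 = 16807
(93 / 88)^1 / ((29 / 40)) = 465 / 319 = 1.46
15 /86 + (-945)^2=893025.17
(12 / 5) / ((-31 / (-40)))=96 / 31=3.10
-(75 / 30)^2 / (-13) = 25 / 52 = 0.48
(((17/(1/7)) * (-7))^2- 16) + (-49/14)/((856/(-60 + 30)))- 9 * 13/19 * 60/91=78995605029/113848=693869.06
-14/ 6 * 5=-35/ 3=-11.67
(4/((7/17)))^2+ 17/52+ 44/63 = 2187545/22932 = 95.39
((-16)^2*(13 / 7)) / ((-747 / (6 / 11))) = -6656 / 19173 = -0.35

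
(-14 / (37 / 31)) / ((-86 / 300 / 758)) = 49345800 / 1591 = 31015.59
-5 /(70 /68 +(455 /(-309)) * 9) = 3502 /8561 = 0.41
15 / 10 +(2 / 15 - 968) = -28991 / 30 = -966.37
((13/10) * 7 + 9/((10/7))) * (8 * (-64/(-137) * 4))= 157696/685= 230.21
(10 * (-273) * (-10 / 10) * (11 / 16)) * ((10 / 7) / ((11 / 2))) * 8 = 3900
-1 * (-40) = 40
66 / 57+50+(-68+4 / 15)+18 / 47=-216898 / 13395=-16.19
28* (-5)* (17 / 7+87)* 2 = -25040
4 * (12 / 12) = 4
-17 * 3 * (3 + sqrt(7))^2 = -816 - 306 * sqrt(7) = -1625.60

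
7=7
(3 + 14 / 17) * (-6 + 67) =3965 / 17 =233.24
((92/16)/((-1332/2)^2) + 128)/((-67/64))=-908402780/7429563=-122.27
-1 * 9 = -9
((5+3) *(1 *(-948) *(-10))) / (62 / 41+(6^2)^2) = 1554720 / 26599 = 58.45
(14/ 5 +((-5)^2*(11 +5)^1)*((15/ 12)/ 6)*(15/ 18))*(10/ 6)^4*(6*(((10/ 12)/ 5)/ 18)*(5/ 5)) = 406375/ 13122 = 30.97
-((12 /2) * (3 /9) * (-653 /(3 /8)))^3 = 1140511035392 /27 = 42241149458.96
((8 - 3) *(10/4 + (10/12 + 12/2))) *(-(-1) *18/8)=105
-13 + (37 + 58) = 82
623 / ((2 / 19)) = 11837 / 2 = 5918.50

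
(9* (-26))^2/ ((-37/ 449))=-24585444/ 37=-664471.46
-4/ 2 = -2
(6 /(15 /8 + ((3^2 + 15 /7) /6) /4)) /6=56 /131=0.43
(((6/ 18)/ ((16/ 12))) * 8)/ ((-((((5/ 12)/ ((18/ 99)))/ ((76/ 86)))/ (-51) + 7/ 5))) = -465120/ 313759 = -1.48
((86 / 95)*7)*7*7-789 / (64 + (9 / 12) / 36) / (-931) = 4441909706 / 14304815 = 310.52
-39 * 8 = -312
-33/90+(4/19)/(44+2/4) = -18361/50730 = -0.36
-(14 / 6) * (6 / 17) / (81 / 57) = -266 / 459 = -0.58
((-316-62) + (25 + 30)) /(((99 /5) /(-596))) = 962540 /99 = 9722.63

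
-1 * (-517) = 517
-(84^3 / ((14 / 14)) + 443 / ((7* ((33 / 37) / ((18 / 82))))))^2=-3501448199668921401 / 9966649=-351316495611.41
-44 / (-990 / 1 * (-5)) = -2 / 225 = -0.01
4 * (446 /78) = 892 /39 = 22.87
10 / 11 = 0.91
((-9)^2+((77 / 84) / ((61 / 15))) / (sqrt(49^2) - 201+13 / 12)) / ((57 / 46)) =137202452 / 2098949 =65.37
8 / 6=4 / 3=1.33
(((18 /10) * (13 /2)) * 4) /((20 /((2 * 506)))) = 59202 /25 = 2368.08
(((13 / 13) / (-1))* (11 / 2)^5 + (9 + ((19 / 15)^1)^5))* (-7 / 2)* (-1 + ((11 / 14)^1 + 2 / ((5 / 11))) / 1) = 73551.54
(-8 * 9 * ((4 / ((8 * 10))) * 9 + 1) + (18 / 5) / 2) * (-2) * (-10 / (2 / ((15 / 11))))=-15390 / 11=-1399.09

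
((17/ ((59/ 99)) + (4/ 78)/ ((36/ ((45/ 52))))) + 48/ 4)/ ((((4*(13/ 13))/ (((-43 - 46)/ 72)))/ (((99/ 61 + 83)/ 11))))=-2227761756419/ 23122509696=-96.35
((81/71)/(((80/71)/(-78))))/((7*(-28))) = 3159/7840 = 0.40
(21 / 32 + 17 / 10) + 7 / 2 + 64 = 11177 / 160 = 69.86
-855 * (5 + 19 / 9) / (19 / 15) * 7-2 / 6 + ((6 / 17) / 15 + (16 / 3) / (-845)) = -482668541 / 14365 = -33600.32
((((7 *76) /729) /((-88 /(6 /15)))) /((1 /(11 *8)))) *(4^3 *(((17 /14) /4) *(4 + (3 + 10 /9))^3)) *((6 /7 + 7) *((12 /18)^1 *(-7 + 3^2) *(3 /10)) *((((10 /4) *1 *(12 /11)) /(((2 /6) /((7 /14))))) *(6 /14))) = -16083518848 /964467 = -16676.07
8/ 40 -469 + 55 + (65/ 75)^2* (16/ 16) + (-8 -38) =-103286/ 225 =-459.05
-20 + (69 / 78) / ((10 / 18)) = -2393 / 130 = -18.41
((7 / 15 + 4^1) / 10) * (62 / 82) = 2077 / 6150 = 0.34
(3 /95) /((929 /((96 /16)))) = 18 /88255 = 0.00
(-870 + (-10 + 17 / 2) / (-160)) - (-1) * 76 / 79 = -21969043 / 25280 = -869.03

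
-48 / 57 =-16 / 19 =-0.84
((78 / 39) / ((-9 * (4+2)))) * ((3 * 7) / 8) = -7 / 72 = -0.10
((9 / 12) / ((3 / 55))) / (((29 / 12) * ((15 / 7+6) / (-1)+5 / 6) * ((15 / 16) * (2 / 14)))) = -51744 / 8903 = -5.81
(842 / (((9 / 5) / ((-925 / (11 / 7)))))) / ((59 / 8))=-218078000 / 5841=-37335.73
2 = 2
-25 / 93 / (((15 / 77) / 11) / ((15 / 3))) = -21175 / 279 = -75.90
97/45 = 2.16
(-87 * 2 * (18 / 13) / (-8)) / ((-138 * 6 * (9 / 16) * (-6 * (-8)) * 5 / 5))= -29 / 21528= -0.00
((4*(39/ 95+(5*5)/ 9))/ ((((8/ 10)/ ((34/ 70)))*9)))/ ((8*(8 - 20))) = -23171/ 2585520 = -0.01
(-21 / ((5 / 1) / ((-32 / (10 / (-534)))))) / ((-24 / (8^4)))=30621696 / 25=1224867.84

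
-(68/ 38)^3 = -39304/ 6859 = -5.73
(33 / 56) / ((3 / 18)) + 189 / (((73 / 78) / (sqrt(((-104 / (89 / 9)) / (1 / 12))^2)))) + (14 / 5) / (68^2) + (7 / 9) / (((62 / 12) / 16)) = 1246389028019539 / 48893563320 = 25491.88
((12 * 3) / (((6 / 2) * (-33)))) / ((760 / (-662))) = 331 / 1045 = 0.32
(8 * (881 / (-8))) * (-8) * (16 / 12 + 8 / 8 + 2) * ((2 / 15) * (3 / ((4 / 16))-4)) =1465984 / 45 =32577.42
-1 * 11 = -11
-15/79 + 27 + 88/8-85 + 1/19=-70753/1501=-47.14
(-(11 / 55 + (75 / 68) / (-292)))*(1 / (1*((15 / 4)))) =-19481 / 372300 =-0.05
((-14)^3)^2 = 7529536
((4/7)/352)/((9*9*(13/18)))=1/36036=0.00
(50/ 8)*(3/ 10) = 15/ 8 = 1.88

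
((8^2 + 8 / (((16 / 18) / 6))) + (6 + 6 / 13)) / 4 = 809 / 26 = 31.12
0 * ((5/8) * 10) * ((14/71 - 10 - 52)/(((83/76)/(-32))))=0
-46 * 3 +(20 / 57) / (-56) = -110129 / 798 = -138.01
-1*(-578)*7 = 4046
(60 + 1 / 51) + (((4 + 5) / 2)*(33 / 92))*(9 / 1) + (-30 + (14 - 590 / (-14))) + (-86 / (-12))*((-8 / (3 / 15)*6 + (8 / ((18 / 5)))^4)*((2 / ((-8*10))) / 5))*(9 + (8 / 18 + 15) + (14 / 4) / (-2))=5353346592947 / 19394053560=276.03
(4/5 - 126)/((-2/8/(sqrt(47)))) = 2504* sqrt(47)/5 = 3433.31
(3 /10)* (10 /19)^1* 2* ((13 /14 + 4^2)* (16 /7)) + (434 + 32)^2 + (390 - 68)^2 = 298713416 /931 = 320852.22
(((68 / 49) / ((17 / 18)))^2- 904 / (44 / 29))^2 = 245835117556900 / 697540921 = 352431.10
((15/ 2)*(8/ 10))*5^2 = 150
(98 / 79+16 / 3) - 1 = 1321 / 237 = 5.57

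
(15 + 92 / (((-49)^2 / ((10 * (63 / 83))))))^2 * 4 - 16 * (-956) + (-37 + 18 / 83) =16194.46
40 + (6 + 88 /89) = 4182 /89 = 46.99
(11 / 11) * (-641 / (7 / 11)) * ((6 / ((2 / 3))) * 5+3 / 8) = -2559513 / 56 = -45705.59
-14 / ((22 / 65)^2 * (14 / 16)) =-139.67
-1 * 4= -4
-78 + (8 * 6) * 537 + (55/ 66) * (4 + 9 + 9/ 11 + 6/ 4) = 3393821/ 132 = 25710.77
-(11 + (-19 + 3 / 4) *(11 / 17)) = 55 / 68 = 0.81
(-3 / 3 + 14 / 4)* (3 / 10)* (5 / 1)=15 / 4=3.75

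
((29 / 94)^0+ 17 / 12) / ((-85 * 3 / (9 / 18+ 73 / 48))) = -0.02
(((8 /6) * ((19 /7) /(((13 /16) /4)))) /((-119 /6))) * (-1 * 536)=5214208 /10829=481.50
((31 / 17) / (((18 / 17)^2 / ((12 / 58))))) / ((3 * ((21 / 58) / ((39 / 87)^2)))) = 89063 / 1430541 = 0.06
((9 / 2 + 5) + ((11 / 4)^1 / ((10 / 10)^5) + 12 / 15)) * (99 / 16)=25839 / 320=80.75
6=6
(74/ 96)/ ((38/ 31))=1147/ 1824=0.63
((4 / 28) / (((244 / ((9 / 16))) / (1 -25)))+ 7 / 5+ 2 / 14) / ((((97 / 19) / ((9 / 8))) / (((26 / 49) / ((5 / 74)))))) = 2156374467 / 811812400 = 2.66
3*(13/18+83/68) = 1189/204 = 5.83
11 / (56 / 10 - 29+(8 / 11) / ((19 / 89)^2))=-218405 / 147767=-1.48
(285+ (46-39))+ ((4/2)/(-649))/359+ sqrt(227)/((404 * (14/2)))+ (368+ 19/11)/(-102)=sqrt(227)/2828+ 6853260613/23765082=288.38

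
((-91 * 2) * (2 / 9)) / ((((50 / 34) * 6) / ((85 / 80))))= -26299 / 5400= -4.87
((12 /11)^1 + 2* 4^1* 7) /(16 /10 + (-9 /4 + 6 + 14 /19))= 238640 /25443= 9.38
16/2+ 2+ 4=14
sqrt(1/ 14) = sqrt(14)/ 14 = 0.27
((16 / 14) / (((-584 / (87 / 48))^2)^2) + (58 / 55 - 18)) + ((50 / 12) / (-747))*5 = -13954405156143571208153 / 822136477904189521920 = -16.97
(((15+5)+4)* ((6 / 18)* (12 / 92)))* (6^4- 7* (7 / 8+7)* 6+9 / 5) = 116046 / 115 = 1009.10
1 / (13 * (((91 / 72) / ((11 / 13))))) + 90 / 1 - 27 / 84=5519835 / 61516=89.73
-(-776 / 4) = 194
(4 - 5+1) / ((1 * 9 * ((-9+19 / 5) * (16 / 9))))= 0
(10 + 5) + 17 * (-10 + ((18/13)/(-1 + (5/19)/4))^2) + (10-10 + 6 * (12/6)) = -90011639/851929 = -105.66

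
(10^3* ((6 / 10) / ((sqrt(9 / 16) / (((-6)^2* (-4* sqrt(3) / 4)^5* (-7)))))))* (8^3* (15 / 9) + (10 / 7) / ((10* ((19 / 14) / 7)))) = 29442873600* sqrt(3) / 19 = 2684029105.05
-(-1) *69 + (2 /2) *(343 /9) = 964 /9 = 107.11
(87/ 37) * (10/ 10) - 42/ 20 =93/ 370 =0.25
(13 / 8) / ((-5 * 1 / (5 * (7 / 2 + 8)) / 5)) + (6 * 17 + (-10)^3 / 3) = -15589 / 48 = -324.77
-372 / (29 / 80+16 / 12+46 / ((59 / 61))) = -5267520 / 697453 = -7.55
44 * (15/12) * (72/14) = 1980/7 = 282.86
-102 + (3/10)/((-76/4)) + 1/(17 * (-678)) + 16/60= -18568722/182495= -101.75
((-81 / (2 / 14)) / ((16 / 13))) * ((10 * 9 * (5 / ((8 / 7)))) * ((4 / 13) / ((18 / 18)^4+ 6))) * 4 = -127575 / 4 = -31893.75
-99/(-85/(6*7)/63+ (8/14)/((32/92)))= -130977/2131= -61.46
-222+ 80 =-142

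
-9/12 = -3/4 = -0.75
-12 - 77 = -89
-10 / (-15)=2 / 3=0.67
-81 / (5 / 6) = -486 / 5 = -97.20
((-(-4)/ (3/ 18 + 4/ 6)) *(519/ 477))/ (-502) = -692/ 66515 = -0.01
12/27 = 4/9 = 0.44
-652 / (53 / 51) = -33252 / 53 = -627.40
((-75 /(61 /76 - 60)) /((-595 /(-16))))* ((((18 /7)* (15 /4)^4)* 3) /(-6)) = -129853125 /14990668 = -8.66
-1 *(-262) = 262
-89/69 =-1.29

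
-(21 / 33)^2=-49 / 121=-0.40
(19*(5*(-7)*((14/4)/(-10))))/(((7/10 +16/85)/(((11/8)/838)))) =870485/2024608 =0.43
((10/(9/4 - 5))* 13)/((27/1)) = -520/297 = -1.75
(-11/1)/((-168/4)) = 11/42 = 0.26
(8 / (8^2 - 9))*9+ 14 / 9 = 1418 / 495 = 2.86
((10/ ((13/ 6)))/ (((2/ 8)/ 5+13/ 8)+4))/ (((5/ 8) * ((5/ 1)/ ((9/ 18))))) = 0.13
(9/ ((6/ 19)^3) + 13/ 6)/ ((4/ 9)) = 20733/ 32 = 647.91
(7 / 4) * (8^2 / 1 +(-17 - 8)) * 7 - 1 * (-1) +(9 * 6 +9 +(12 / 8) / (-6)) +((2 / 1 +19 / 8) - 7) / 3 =4325 / 8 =540.62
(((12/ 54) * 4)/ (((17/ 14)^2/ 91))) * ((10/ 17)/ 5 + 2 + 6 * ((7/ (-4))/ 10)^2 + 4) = 382131841/ 1105425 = 345.69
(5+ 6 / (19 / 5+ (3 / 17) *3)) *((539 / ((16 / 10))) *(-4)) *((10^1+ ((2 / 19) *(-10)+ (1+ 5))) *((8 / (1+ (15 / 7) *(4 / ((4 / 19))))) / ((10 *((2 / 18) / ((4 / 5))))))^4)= -1813372994043072 / 38781347865625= -46.76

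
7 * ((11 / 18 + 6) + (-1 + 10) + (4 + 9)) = 3605 / 18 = 200.28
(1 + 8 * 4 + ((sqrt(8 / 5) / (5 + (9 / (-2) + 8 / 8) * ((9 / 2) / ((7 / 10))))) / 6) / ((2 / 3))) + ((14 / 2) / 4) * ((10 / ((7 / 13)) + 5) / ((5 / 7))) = 363 / 4 - sqrt(10) / 175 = 90.73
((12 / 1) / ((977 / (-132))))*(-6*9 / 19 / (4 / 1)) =21384 / 18563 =1.15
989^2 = 978121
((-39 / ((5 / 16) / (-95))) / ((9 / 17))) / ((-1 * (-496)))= 4199 / 93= 45.15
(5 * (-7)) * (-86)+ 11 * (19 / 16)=48369 / 16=3023.06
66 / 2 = 33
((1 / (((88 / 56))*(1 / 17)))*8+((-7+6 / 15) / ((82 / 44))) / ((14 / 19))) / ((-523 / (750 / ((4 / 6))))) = -290306925 / 1651111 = -175.83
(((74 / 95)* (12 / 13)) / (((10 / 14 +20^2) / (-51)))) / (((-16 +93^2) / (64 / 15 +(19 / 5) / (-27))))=-1154104 / 26387843625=-0.00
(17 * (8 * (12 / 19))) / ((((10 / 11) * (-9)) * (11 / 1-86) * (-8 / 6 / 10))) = -1496 / 1425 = -1.05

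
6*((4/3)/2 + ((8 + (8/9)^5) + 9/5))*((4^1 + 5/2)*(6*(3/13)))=595.17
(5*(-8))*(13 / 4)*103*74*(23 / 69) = -330286.67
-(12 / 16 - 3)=9 / 4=2.25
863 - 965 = -102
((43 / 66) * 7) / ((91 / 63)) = 903 / 286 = 3.16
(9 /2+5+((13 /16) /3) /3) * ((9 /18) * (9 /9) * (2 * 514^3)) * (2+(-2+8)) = 93767651732 /9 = 10418627970.22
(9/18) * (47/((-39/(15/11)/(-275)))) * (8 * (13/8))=5875/2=2937.50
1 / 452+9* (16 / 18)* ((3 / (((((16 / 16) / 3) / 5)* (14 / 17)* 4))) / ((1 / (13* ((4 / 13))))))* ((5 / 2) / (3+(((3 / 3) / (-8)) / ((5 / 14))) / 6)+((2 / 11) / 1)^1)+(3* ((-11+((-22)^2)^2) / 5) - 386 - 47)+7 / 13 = 22450501890781 / 159715556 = 140565.53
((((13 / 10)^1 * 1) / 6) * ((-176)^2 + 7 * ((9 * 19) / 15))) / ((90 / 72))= 2018627 / 375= 5383.01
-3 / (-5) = 3 / 5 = 0.60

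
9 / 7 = 1.29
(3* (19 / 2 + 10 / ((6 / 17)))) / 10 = 11.35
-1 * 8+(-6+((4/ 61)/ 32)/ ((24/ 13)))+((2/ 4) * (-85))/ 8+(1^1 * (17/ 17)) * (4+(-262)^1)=-3247871/ 11712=-277.31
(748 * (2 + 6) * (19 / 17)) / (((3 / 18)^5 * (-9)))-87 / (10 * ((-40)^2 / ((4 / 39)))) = -300478464029 / 52000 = -5778432.00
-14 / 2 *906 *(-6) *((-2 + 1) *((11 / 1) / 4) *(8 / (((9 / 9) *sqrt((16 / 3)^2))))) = -313929 / 2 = -156964.50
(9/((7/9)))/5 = 2.31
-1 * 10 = -10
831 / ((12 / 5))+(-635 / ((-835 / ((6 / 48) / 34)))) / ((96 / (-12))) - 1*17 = 119646689 / 363392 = 329.25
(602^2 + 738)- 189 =362953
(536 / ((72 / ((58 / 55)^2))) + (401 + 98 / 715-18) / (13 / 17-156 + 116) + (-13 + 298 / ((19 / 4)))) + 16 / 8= 50.25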